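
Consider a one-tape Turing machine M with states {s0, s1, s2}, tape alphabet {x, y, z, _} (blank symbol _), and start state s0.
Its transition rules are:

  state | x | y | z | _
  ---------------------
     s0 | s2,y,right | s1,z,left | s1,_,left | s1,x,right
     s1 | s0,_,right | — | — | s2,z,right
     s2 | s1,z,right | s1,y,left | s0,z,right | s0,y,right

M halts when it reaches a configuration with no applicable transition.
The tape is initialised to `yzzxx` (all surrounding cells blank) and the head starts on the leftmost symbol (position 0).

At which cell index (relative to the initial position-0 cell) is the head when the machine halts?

state=s0 head=0 tape=_[y]zzxx   (s0,y)→(s1,z,left)
state=s1 head=-1 tape=[_]zzzxx   (s1,_)→(s2,z,right)
state=s2 head=0 tape=z[z]zzxx   (s2,z)→(s0,z,right)
state=s0 head=1 tape=zz[z]zxx   (s0,z)→(s1,_,left)
state=s1 head=0 tape=z[z]_zxx
At halt the head is at cell 0.

0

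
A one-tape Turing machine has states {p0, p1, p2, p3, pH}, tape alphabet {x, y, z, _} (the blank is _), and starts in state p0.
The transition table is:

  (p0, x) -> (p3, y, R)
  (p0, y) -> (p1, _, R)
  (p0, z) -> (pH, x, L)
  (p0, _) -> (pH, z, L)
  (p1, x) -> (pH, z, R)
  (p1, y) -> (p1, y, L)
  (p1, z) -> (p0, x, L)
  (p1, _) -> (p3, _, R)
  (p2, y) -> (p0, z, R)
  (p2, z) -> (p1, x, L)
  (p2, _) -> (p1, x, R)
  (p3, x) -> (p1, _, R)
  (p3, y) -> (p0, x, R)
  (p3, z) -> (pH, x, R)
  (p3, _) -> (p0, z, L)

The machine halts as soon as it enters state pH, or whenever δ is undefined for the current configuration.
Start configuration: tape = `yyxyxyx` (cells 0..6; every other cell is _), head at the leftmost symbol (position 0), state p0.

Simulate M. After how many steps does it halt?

13

state=p0 head=0 tape=[y]yxyxyx_   (p0,y)→(p1,_,R)
state=p1 head=1 tape=_[y]xyxyx_   (p1,y)→(p1,y,L)
state=p1 head=0 tape=[_]yxyxyx_   (p1,_)→(p3,_,R)
state=p3 head=1 tape=_[y]xyxyx_   (p3,y)→(p0,x,R)
state=p0 head=2 tape=_x[x]yxyx_   (p0,x)→(p3,y,R)
state=p3 head=3 tape=_xy[y]xyx_   (p3,y)→(p0,x,R)
state=p0 head=4 tape=_xyx[x]yx_   (p0,x)→(p3,y,R)
state=p3 head=5 tape=_xyxy[y]x_   (p3,y)→(p0,x,R)
state=p0 head=6 tape=_xyxyx[x]_   (p0,x)→(p3,y,R)
state=p3 head=7 tape=_xyxyxy[_]   (p3,_)→(p0,z,L)
state=p0 head=6 tape=_xyxyx[y]z   (p0,y)→(p1,_,R)
state=p1 head=7 tape=_xyxyx_[z]   (p1,z)→(p0,x,L)
state=p0 head=6 tape=_xyxyx[_]x   (p0,_)→(pH,z,L)
state=pH head=5 tape=_xyxy[x]zx
M halts after 13 transitions.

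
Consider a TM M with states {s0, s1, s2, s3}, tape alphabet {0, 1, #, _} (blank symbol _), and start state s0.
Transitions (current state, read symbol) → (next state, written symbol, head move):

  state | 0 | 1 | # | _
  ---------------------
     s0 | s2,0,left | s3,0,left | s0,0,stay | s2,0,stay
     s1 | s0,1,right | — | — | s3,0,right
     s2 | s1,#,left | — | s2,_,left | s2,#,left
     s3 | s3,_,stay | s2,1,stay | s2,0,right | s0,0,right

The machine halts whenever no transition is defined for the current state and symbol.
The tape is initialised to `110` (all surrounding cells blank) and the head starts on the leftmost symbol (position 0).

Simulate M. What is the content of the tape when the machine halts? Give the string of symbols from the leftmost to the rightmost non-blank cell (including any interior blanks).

01010

s0 | __[1]10   read 1 → write 0, move left, go to s3
s3 | _[_]010   read _ → write 0, move right, go to s0
s0 | _0[0]10   read 0 → write 0, move left, go to s2
s2 | _[0]010   read 0 → write #, move left, go to s1
s1 | [_]#010   read _ → write 0, move right, go to s3
s3 | 0[#]010   read # → write 0, move right, go to s2
s2 | 00[0]10   read 0 → write #, move left, go to s1
s1 | 0[0]#10   read 0 → write 1, move right, go to s0
s0 | 01[#]10   read # → write 0, move stay, go to s0
s0 | 01[0]10   read 0 → write 0, move left, go to s2
s2 | 0[1]010
The non-blank tape span at halt is 01010.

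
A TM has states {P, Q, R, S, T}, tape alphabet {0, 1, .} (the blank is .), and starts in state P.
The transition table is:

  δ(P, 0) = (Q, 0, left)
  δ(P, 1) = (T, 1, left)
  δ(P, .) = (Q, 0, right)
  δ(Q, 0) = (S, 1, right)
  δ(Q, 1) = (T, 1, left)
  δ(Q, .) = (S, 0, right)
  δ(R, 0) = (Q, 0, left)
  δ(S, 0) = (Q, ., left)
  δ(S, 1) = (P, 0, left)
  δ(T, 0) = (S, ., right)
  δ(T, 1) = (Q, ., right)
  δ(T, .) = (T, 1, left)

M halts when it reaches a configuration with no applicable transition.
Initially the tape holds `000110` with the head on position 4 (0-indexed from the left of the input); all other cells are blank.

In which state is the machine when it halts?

P | 0001[1]0   read 1 → write 1, move left, go to T
T | 000[1]10   read 1 → write ., move right, go to Q
Q | 000.[1]0   read 1 → write 1, move left, go to T
T | 000[.]10   read . → write 1, move left, go to T
T | 00[0]110   read 0 → write ., move right, go to S
S | 00.[1]10   read 1 → write 0, move left, go to P
P | 00[.]010   read . → write 0, move right, go to Q
Q | 000[0]10   read 0 → write 1, move right, go to S
S | 0001[1]0   read 1 → write 0, move left, go to P
P | 000[1]00   read 1 → write 1, move left, go to T
T | 00[0]100   read 0 → write ., move right, go to S
S | 00.[1]00   read 1 → write 0, move left, go to P
P | 00[.]000   read . → write 0, move right, go to Q
Q | 000[0]00   read 0 → write 1, move right, go to S
S | 0001[0]0   read 0 → write ., move left, go to Q
Q | 000[1].0   read 1 → write 1, move left, go to T
T | 00[0]1.0   read 0 → write ., move right, go to S
S | 00.[1].0   read 1 → write 0, move left, go to P
P | 00[.]0.0   read . → write 0, move right, go to Q
Q | 000[0].0   read 0 → write 1, move right, go to S
S | 0001[.]0
No transition is defined for (S, .); M halts in state S.

S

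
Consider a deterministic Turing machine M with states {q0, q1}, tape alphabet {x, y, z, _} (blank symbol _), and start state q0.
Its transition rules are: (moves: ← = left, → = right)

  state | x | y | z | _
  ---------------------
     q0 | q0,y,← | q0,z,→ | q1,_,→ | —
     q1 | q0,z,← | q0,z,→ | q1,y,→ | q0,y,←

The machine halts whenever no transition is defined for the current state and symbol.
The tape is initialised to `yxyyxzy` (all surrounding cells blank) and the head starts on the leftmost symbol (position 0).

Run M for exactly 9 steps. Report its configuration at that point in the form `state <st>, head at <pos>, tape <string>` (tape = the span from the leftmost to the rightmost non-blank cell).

state q0, head at 5, tape zz_zzy

state=q0 head=0 tape=[y]xyyxzy   (q0,y)→(q0,z,→)
state=q0 head=1 tape=z[x]yyxzy   (q0,x)→(q0,y,←)
state=q0 head=0 tape=[z]yyyxzy   (q0,z)→(q1,_,→)
state=q1 head=1 tape=_[y]yyxzy   (q1,y)→(q0,z,→)
state=q0 head=2 tape=_z[y]yxzy   (q0,y)→(q0,z,→)
state=q0 head=3 tape=_zz[y]xzy   (q0,y)→(q0,z,→)
state=q0 head=4 tape=_zzz[x]zy   (q0,x)→(q0,y,←)
state=q0 head=3 tape=_zz[z]yzy   (q0,z)→(q1,_,→)
state=q1 head=4 tape=_zz_[y]zy   (q1,y)→(q0,z,→)
state=q0 head=5 tape=_zz_z[z]y
After 9 steps: state q0, head at 5, tape zz_zzy.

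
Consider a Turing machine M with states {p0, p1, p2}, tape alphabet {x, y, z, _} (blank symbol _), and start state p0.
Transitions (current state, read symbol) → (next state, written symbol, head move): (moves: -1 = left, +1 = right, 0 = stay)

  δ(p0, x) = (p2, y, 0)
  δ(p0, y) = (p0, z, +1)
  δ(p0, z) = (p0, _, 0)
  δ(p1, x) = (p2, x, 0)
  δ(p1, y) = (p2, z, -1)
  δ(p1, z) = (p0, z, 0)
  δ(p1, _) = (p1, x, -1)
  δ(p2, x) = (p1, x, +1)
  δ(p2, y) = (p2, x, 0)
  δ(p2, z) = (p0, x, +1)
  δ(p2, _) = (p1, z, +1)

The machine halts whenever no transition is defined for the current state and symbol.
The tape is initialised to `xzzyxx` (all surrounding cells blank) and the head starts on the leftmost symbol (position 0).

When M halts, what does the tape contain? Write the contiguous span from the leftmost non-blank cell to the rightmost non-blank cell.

state=p0 head=0 tape=[x]zzyxx   (p0,x)→(p2,y,0)
state=p2 head=0 tape=[y]zzyxx   (p2,y)→(p2,x,0)
state=p2 head=0 tape=[x]zzyxx   (p2,x)→(p1,x,+1)
state=p1 head=1 tape=x[z]zyxx   (p1,z)→(p0,z,0)
state=p0 head=1 tape=x[z]zyxx   (p0,z)→(p0,_,0)
state=p0 head=1 tape=x[_]zyxx
The non-blank tape span at halt is x_zyxx.

x_zyxx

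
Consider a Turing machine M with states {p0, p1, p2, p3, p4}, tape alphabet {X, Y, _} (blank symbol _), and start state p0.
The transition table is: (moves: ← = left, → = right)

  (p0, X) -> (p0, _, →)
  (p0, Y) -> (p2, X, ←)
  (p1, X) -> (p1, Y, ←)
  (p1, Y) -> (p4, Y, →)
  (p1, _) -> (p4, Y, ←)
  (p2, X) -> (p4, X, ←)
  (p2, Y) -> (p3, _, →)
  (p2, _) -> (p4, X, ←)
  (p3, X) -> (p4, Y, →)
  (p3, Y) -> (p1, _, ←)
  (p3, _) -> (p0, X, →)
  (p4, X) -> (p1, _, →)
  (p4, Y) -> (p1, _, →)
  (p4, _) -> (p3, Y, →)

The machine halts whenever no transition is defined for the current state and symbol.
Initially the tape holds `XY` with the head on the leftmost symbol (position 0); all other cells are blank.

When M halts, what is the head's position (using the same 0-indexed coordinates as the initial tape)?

4

state=p0 head=0 tape=_[X]Y___   (p0,X)→(p0,_,→)
state=p0 head=1 tape=__[Y]___   (p0,Y)→(p2,X,←)
state=p2 head=0 tape=_[_]X___   (p2,_)→(p4,X,←)
state=p4 head=-1 tape=[_]XX___   (p4,_)→(p3,Y,→)
state=p3 head=0 tape=Y[X]X___   (p3,X)→(p4,Y,→)
state=p4 head=1 tape=YY[X]___   (p4,X)→(p1,_,→)
state=p1 head=2 tape=YY_[_]__   (p1,_)→(p4,Y,←)
state=p4 head=1 tape=YY[_]Y__   (p4,_)→(p3,Y,→)
state=p3 head=2 tape=YYY[Y]__   (p3,Y)→(p1,_,←)
state=p1 head=1 tape=YY[Y]___   (p1,Y)→(p4,Y,→)
state=p4 head=2 tape=YYY[_]__   (p4,_)→(p3,Y,→)
state=p3 head=3 tape=YYYY[_]_   (p3,_)→(p0,X,→)
state=p0 head=4 tape=YYYYX[_]
At halt the head is at cell 4.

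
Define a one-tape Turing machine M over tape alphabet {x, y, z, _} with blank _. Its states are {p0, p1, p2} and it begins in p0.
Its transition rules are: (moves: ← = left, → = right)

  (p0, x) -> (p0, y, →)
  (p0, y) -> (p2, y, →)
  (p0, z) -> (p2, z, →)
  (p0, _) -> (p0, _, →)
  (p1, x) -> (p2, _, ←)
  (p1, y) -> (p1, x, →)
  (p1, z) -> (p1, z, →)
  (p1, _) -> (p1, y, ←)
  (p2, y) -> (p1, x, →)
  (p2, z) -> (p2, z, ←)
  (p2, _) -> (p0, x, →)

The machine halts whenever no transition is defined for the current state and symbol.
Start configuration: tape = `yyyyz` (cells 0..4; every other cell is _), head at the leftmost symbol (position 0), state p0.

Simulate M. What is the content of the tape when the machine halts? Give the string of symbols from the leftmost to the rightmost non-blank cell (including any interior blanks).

p0 | [y]yyyz__   read y → write y, move →, go to p2
p2 | y[y]yyz__   read y → write x, move →, go to p1
p1 | yx[y]yz__   read y → write x, move →, go to p1
p1 | yxx[y]z__   read y → write x, move →, go to p1
p1 | yxxx[z]__   read z → write z, move →, go to p1
p1 | yxxxz[_]_   read _ → write y, move ←, go to p1
p1 | yxxx[z]y_   read z → write z, move →, go to p1
p1 | yxxxz[y]_   read y → write x, move →, go to p1
p1 | yxxxzx[_]   read _ → write y, move ←, go to p1
p1 | yxxxz[x]y   read x → write _, move ←, go to p2
p2 | yxxx[z]_y   read z → write z, move ←, go to p2
p2 | yxx[x]z_y
The non-blank tape span at halt is yxxxz_y.

yxxxz_y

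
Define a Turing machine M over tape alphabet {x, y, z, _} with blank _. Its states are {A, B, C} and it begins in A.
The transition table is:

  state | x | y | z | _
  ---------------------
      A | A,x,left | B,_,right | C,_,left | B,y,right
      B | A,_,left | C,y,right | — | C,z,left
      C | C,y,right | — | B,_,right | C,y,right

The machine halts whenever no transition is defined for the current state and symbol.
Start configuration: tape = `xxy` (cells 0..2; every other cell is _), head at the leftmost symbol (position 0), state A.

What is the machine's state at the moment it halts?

C

A | _[x]xy   read x → write x, move left, go to A
A | [_]xxy   read _ → write y, move right, go to B
B | y[x]xy   read x → write _, move left, go to A
A | [y]_xy   read y → write _, move right, go to B
B | _[_]xy   read _ → write z, move left, go to C
C | [_]zxy   read _ → write y, move right, go to C
C | y[z]xy   read z → write _, move right, go to B
B | y_[x]y   read x → write _, move left, go to A
A | y[_]_y   read _ → write y, move right, go to B
B | yy[_]y   read _ → write z, move left, go to C
C | y[y]zy
No transition is defined for (C, y); M halts in state C.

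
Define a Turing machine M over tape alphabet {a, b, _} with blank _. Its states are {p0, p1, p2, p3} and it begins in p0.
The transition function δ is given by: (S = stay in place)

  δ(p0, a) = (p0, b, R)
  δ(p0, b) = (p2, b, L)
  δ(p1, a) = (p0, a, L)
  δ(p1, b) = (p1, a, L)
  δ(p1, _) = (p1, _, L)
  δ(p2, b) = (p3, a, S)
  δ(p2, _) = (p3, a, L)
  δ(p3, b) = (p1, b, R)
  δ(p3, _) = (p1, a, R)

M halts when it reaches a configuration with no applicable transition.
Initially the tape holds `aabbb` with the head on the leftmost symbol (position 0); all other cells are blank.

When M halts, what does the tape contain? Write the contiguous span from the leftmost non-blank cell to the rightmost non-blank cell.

babbb

p0 | [a]abbb   read a → write b, move R, go to p0
p0 | b[a]bbb   read a → write b, move R, go to p0
p0 | bb[b]bb   read b → write b, move L, go to p2
p2 | b[b]bbb   read b → write a, move S, go to p3
p3 | b[a]bbb
The non-blank tape span at halt is babbb.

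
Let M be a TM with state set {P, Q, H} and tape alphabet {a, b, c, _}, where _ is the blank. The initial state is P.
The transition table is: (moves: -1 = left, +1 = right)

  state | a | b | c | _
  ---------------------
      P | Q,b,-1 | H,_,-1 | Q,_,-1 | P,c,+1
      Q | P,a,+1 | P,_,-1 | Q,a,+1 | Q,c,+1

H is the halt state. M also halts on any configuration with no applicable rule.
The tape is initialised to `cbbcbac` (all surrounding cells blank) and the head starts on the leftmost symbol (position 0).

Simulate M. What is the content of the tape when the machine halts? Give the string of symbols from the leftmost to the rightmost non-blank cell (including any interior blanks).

aa____ac

state=P head=0 tape=_[c]bbcbac   (P,c)→(Q,_,-1)
state=Q head=-1 tape=[_]_bbcbac   (Q,_)→(Q,c,+1)
state=Q head=0 tape=c[_]bbcbac   (Q,_)→(Q,c,+1)
state=Q head=1 tape=cc[b]bcbac   (Q,b)→(P,_,-1)
state=P head=0 tape=c[c]_bcbac   (P,c)→(Q,_,-1)
state=Q head=-1 tape=[c]__bcbac   (Q,c)→(Q,a,+1)
state=Q head=0 tape=a[_]_bcbac   (Q,_)→(Q,c,+1)
state=Q head=1 tape=ac[_]bcbac   (Q,_)→(Q,c,+1)
state=Q head=2 tape=acc[b]cbac   (Q,b)→(P,_,-1)
state=P head=1 tape=ac[c]_cbac   (P,c)→(Q,_,-1)
state=Q head=0 tape=a[c]__cbac   (Q,c)→(Q,a,+1)
state=Q head=1 tape=aa[_]_cbac   (Q,_)→(Q,c,+1)
state=Q head=2 tape=aac[_]cbac   (Q,_)→(Q,c,+1)
state=Q head=3 tape=aacc[c]bac   (Q,c)→(Q,a,+1)
state=Q head=4 tape=aacca[b]ac   (Q,b)→(P,_,-1)
state=P head=3 tape=aacc[a]_ac   (P,a)→(Q,b,-1)
state=Q head=2 tape=aac[c]b_ac   (Q,c)→(Q,a,+1)
state=Q head=3 tape=aaca[b]_ac   (Q,b)→(P,_,-1)
state=P head=2 tape=aac[a]__ac   (P,a)→(Q,b,-1)
state=Q head=1 tape=aa[c]b__ac   (Q,c)→(Q,a,+1)
state=Q head=2 tape=aaa[b]__ac   (Q,b)→(P,_,-1)
state=P head=1 tape=aa[a]___ac   (P,a)→(Q,b,-1)
state=Q head=0 tape=a[a]b___ac   (Q,a)→(P,a,+1)
state=P head=1 tape=aa[b]___ac   (P,b)→(H,_,-1)
state=H head=0 tape=a[a]____ac
The non-blank tape span at halt is aa____ac.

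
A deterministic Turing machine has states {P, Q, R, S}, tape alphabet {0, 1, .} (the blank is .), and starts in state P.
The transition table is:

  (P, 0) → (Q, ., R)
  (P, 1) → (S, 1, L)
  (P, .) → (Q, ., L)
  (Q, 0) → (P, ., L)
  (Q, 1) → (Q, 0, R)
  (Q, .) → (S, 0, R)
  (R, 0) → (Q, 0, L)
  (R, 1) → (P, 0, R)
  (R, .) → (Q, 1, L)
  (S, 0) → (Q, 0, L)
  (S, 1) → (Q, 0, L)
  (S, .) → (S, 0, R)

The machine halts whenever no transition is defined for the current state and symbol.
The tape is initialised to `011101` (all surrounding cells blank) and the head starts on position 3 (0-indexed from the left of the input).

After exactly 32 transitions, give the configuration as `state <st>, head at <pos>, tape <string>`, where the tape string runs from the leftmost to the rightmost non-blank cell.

state S, head at 3, tape 0.0.0001

P | ..011[1]01   read 1 → write 1, move L, go to S
S | ..01[1]101   read 1 → write 0, move L, go to Q
Q | ..0[1]0101   read 1 → write 0, move R, go to Q
Q | ..00[0]101   read 0 → write ., move L, go to P
P | ..0[0].101   read 0 → write ., move R, go to Q
Q | ..0.[.]101   read . → write 0, move R, go to S
S | ..0.0[1]01   read 1 → write 0, move L, go to Q
Q | ..0.[0]001   read 0 → write ., move L, go to P
P | ..0[.].001   read . → write ., move L, go to Q
Q | ..[0]..001   read 0 → write ., move L, go to P
P | .[.]...001   read . → write ., move L, go to Q
Q | [.]....001   read . → write 0, move R, go to S
S | 0[.]...001   read . → write 0, move R, go to S
S | 00[.]..001   read . → write 0, move R, go to S
S | 000[.].001   read . → write 0, move R, go to S
S | 0000[.]001   read . → write 0, move R, go to S
S | 00000[0]01   read 0 → write 0, move L, go to Q
Q | 0000[0]001   read 0 → write ., move L, go to P
P | 000[0].001   read 0 → write ., move R, go to Q
Q | 000.[.]001   read . → write 0, move R, go to S
S | 000.0[0]01   read 0 → write 0, move L, go to Q
Q | 000.[0]001   read 0 → write ., move L, go to P
P | 000[.].001   read . → write ., move L, go to Q
Q | 00[0]..001   read 0 → write ., move L, go to P
P | 0[0]...001   read 0 → write ., move R, go to Q
Q | 0.[.]..001   read . → write 0, move R, go to S
S | 0.0[.].001   read . → write 0, move R, go to S
S | 0.00[.]001   read . → write 0, move R, go to S
S | 0.000[0]01   read 0 → write 0, move L, go to Q
Q | 0.00[0]001   read 0 → write ., move L, go to P
P | 0.0[0].001   read 0 → write ., move R, go to Q
Q | 0.0.[.]001   read . → write 0, move R, go to S
S | 0.0.0[0]01
After 32 steps: state S, head at 3, tape 0.0.0001.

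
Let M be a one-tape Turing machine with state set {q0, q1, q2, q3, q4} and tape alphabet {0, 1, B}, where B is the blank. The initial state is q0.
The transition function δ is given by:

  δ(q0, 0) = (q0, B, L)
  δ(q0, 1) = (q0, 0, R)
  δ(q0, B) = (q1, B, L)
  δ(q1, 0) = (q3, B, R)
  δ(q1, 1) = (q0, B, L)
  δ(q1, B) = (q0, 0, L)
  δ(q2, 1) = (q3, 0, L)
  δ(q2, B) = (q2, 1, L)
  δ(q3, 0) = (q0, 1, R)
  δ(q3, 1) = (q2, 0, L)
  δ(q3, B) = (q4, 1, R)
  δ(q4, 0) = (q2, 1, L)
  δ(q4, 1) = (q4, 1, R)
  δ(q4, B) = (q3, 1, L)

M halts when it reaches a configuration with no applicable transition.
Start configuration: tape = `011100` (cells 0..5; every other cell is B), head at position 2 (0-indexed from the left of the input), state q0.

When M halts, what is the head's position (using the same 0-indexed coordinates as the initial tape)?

q0 | 01[1]100   read 1 → write 0, move R, go to q0
q0 | 010[1]00   read 1 → write 0, move R, go to q0
q0 | 0100[0]0   read 0 → write B, move L, go to q0
q0 | 010[0]B0   read 0 → write B, move L, go to q0
q0 | 01[0]BB0   read 0 → write B, move L, go to q0
q0 | 0[1]BBB0   read 1 → write 0, move R, go to q0
q0 | 00[B]BB0   read B → write B, move L, go to q1
q1 | 0[0]BBB0   read 0 → write B, move R, go to q3
q3 | 0B[B]BB0   read B → write 1, move R, go to q4
q4 | 0B1[B]B0   read B → write 1, move L, go to q3
q3 | 0B[1]1B0   read 1 → write 0, move L, go to q2
q2 | 0[B]01B0   read B → write 1, move L, go to q2
q2 | [0]101B0
At halt the head is at cell 0.

0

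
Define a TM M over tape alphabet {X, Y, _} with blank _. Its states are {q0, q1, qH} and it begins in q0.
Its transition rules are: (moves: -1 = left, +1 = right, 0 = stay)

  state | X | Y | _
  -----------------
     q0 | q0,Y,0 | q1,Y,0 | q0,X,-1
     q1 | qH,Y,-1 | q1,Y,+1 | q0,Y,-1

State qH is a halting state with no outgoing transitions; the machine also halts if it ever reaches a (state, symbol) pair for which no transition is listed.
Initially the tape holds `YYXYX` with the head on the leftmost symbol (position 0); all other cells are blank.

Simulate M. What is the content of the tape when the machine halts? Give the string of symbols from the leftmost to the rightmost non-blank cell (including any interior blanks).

YYYYX

q0 | [Y]YXYX   read Y → write Y, move 0, go to q1
q1 | [Y]YXYX   read Y → write Y, move +1, go to q1
q1 | Y[Y]XYX   read Y → write Y, move +1, go to q1
q1 | YY[X]YX   read X → write Y, move -1, go to qH
qH | Y[Y]YYX
The non-blank tape span at halt is YYYYX.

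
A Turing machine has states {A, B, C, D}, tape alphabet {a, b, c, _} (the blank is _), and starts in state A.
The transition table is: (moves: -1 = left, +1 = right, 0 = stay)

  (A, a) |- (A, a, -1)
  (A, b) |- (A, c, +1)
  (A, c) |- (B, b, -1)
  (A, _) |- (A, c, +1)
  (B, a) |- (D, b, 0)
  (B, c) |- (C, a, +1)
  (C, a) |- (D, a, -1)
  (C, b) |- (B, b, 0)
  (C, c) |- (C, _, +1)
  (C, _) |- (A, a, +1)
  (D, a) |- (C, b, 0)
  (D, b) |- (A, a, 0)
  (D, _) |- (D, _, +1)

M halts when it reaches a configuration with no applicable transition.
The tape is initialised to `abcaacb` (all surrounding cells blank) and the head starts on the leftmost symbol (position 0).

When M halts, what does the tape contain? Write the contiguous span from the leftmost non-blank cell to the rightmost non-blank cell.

A | __[a]bcaacb   read a → write a, move -1, go to A
A | _[_]abcaacb   read _ → write c, move +1, go to A
A | _c[a]bcaacb   read a → write a, move -1, go to A
A | _[c]abcaacb   read c → write b, move -1, go to B
B | [_]babcaacb
The non-blank tape span at halt is babcaacb.

babcaacb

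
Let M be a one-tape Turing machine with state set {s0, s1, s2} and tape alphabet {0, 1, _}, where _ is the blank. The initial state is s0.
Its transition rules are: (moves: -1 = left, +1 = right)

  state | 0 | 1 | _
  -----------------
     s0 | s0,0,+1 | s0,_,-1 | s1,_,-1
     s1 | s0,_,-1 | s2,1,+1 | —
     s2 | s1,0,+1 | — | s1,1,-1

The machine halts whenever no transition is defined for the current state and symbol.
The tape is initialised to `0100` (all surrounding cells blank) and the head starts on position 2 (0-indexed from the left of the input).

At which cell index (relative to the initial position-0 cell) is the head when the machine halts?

s0 | __01[0]0_   read 0 → write 0, move +1, go to s0
s0 | __010[0]_   read 0 → write 0, move +1, go to s0
s0 | __0100[_]   read _ → write _, move -1, go to s1
s1 | __010[0]_   read 0 → write _, move -1, go to s0
s0 | __01[0]__   read 0 → write 0, move +1, go to s0
s0 | __010[_]_   read _ → write _, move -1, go to s1
s1 | __01[0]__   read 0 → write _, move -1, go to s0
s0 | __0[1]___   read 1 → write _, move -1, go to s0
s0 | __[0]____   read 0 → write 0, move +1, go to s0
s0 | __0[_]___   read _ → write _, move -1, go to s1
s1 | __[0]____   read 0 → write _, move -1, go to s0
s0 | _[_]_____   read _ → write _, move -1, go to s1
s1 | [_]______
At halt the head is at cell -2.

-2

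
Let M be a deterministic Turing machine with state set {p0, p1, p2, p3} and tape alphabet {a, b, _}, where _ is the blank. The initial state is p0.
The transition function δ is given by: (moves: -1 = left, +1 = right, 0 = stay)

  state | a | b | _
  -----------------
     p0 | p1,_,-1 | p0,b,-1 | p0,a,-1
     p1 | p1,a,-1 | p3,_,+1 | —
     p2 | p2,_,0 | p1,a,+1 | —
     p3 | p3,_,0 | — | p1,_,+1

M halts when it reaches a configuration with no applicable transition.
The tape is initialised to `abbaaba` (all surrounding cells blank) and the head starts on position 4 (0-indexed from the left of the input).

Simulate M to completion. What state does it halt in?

p0 | abba[a]ba   read a → write _, move -1, go to p1
p1 | abb[a]_ba   read a → write a, move -1, go to p1
p1 | ab[b]a_ba   read b → write _, move +1, go to p3
p3 | ab_[a]_ba   read a → write _, move 0, go to p3
p3 | ab_[_]_ba   read _ → write _, move +1, go to p1
p1 | ab__[_]ba
No transition is defined for (p1, _); M halts in state p1.

p1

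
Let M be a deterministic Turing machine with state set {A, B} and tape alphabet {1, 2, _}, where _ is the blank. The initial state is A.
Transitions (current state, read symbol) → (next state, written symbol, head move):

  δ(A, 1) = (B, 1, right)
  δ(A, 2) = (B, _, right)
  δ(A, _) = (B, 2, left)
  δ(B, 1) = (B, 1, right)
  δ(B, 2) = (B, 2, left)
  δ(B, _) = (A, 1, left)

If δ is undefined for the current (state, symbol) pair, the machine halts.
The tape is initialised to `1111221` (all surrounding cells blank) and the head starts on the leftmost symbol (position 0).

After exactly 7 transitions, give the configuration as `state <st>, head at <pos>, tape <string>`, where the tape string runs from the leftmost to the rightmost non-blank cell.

state=A head=0 tape=[1]111221   (A,1)→(B,1,right)
state=B head=1 tape=1[1]11221   (B,1)→(B,1,right)
state=B head=2 tape=11[1]1221   (B,1)→(B,1,right)
state=B head=3 tape=111[1]221   (B,1)→(B,1,right)
state=B head=4 tape=1111[2]21   (B,2)→(B,2,left)
state=B head=3 tape=111[1]221   (B,1)→(B,1,right)
state=B head=4 tape=1111[2]21   (B,2)→(B,2,left)
state=B head=3 tape=111[1]221
After 7 steps: state B, head at 3, tape 1111221.

state B, head at 3, tape 1111221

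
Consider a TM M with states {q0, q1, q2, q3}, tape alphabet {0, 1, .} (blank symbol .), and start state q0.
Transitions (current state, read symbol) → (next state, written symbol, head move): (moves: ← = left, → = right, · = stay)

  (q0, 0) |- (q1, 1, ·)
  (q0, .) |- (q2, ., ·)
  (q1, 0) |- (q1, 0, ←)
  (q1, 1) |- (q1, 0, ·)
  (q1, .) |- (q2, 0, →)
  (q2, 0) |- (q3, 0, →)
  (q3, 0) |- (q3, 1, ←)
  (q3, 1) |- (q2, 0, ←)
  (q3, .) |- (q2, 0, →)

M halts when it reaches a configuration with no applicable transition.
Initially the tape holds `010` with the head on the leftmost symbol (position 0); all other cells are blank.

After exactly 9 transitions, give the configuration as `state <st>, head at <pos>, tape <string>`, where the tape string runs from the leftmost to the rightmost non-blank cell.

state=q0 head=0 tape=.[0]10   (q0,0)→(q1,1,·)
state=q1 head=0 tape=.[1]10   (q1,1)→(q1,0,·)
state=q1 head=0 tape=.[0]10   (q1,0)→(q1,0,←)
state=q1 head=-1 tape=[.]010   (q1,.)→(q2,0,→)
state=q2 head=0 tape=0[0]10   (q2,0)→(q3,0,→)
state=q3 head=1 tape=00[1]0   (q3,1)→(q2,0,←)
state=q2 head=0 tape=0[0]00   (q2,0)→(q3,0,→)
state=q3 head=1 tape=00[0]0   (q3,0)→(q3,1,←)
state=q3 head=0 tape=0[0]10   (q3,0)→(q3,1,←)
state=q3 head=-1 tape=[0]110
After 9 steps: state q3, head at -1, tape 0110.

state q3, head at -1, tape 0110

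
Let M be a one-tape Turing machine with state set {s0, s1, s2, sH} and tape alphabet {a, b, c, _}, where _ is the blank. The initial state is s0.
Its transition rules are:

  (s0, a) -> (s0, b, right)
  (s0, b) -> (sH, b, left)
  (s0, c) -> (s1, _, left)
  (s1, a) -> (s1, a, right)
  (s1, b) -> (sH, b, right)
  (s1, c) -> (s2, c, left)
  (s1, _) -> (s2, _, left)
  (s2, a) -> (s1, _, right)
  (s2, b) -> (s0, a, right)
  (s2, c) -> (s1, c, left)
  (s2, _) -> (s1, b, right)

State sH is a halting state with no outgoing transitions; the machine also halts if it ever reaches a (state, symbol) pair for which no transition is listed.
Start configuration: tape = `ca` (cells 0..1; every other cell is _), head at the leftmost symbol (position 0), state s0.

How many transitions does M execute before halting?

5

s0 | __[c]a   read c → write _, move left, go to s1
s1 | _[_]_a   read _ → write _, move left, go to s2
s2 | [_]__a   read _ → write b, move right, go to s1
s1 | b[_]_a   read _ → write _, move left, go to s2
s2 | [b]__a   read b → write a, move right, go to s0
s0 | a[_]_a
M halts after 5 transitions.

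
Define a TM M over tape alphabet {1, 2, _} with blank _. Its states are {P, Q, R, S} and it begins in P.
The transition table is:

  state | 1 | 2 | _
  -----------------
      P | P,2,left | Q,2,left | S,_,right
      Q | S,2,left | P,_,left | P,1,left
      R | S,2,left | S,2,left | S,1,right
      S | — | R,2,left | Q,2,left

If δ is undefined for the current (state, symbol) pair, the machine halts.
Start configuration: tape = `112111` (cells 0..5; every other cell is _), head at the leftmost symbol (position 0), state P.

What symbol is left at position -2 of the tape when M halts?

state=P head=0 tape=____[1]12111   (P,1)→(P,2,left)
state=P head=-1 tape=___[_]212111   (P,_)→(S,_,right)
state=S head=0 tape=____[2]12111   (S,2)→(R,2,left)
state=R head=-1 tape=___[_]212111   (R,_)→(S,1,right)
state=S head=0 tape=___1[2]12111   (S,2)→(R,2,left)
state=R head=-1 tape=___[1]212111   (R,1)→(S,2,left)
state=S head=-2 tape=__[_]2212111   (S,_)→(Q,2,left)
state=Q head=-3 tape=_[_]22212111   (Q,_)→(P,1,left)
state=P head=-4 tape=[_]122212111   (P,_)→(S,_,right)
state=S head=-3 tape=_[1]22212111
Cell -2 holds 2 when M halts.

2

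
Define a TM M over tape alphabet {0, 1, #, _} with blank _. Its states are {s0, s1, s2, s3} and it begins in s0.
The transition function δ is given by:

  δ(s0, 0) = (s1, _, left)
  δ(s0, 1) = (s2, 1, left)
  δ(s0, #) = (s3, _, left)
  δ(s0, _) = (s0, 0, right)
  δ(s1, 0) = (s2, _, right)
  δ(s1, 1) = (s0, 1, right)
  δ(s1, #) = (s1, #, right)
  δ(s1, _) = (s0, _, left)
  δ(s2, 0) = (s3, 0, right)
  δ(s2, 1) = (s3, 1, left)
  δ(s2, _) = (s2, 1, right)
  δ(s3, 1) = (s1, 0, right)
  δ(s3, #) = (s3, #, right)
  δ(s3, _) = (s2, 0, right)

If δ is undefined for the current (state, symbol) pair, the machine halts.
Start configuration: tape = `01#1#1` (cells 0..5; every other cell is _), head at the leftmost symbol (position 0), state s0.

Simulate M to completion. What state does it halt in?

state=s0 head=0 tape=__[0]1#1#1   (s0,0)→(s1,_,left)
state=s1 head=-1 tape=_[_]_1#1#1   (s1,_)→(s0,_,left)
state=s0 head=-2 tape=[_]__1#1#1   (s0,_)→(s0,0,right)
state=s0 head=-1 tape=0[_]_1#1#1   (s0,_)→(s0,0,right)
state=s0 head=0 tape=00[_]1#1#1   (s0,_)→(s0,0,right)
state=s0 head=1 tape=000[1]#1#1   (s0,1)→(s2,1,left)
state=s2 head=0 tape=00[0]1#1#1   (s2,0)→(s3,0,right)
state=s3 head=1 tape=000[1]#1#1   (s3,1)→(s1,0,right)
state=s1 head=2 tape=0000[#]1#1   (s1,#)→(s1,#,right)
state=s1 head=3 tape=0000#[1]#1   (s1,1)→(s0,1,right)
state=s0 head=4 tape=0000#1[#]1   (s0,#)→(s3,_,left)
state=s3 head=3 tape=0000#[1]_1   (s3,1)→(s1,0,right)
state=s1 head=4 tape=0000#0[_]1   (s1,_)→(s0,_,left)
state=s0 head=3 tape=0000#[0]_1   (s0,0)→(s1,_,left)
state=s1 head=2 tape=0000[#]__1   (s1,#)→(s1,#,right)
state=s1 head=3 tape=0000#[_]_1   (s1,_)→(s0,_,left)
state=s0 head=2 tape=0000[#]__1   (s0,#)→(s3,_,left)
state=s3 head=1 tape=000[0]___1
No transition is defined for (s3, 0); M halts in state s3.

s3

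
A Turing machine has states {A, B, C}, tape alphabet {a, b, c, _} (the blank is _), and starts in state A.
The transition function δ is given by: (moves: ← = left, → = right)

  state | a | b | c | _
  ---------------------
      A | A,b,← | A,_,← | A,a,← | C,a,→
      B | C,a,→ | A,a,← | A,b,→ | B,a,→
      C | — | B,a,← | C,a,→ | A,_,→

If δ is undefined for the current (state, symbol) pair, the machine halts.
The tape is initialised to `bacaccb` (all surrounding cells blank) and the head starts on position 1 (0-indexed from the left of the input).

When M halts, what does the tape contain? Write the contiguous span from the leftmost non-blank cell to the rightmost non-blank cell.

aaaaaccb

state=A head=1 tape=_b[a]caccb   (A,a)→(A,b,←)
state=A head=0 tape=_[b]bcaccb   (A,b)→(A,_,←)
state=A head=-1 tape=[_]_bcaccb   (A,_)→(C,a,→)
state=C head=0 tape=a[_]bcaccb   (C,_)→(A,_,→)
state=A head=1 tape=a_[b]caccb   (A,b)→(A,_,←)
state=A head=0 tape=a[_]_caccb   (A,_)→(C,a,→)
state=C head=1 tape=aa[_]caccb   (C,_)→(A,_,→)
state=A head=2 tape=aa_[c]accb   (A,c)→(A,a,←)
state=A head=1 tape=aa[_]aaccb   (A,_)→(C,a,→)
state=C head=2 tape=aaa[a]accb
The non-blank tape span at halt is aaaaaccb.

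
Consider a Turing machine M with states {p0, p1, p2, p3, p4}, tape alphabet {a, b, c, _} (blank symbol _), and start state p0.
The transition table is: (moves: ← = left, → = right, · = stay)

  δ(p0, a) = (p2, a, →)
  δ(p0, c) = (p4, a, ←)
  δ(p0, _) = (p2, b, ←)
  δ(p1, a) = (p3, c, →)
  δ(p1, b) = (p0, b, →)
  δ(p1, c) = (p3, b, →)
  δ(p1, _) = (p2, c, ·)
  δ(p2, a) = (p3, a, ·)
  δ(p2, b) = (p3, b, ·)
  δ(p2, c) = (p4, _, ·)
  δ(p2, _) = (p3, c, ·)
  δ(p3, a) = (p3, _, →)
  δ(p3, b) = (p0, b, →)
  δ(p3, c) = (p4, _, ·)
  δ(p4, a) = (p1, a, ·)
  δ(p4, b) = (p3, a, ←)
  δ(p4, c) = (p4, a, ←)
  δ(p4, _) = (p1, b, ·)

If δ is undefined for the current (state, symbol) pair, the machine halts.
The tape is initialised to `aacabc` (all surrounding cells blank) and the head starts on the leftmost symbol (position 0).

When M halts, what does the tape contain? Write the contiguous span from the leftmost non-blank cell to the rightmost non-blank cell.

a_b

state=p0 head=0 tape=[a]acabc_   (p0,a)→(p2,a,→)
state=p2 head=1 tape=a[a]cabc_   (p2,a)→(p3,a,·)
state=p3 head=1 tape=a[a]cabc_   (p3,a)→(p3,_,→)
state=p3 head=2 tape=a_[c]abc_   (p3,c)→(p4,_,·)
state=p4 head=2 tape=a_[_]abc_   (p4,_)→(p1,b,·)
state=p1 head=2 tape=a_[b]abc_   (p1,b)→(p0,b,→)
state=p0 head=3 tape=a_b[a]bc_   (p0,a)→(p2,a,→)
state=p2 head=4 tape=a_ba[b]c_   (p2,b)→(p3,b,·)
state=p3 head=4 tape=a_ba[b]c_   (p3,b)→(p0,b,→)
state=p0 head=5 tape=a_bab[c]_   (p0,c)→(p4,a,←)
state=p4 head=4 tape=a_ba[b]a_   (p4,b)→(p3,a,←)
state=p3 head=3 tape=a_b[a]aa_   (p3,a)→(p3,_,→)
state=p3 head=4 tape=a_b_[a]a_   (p3,a)→(p3,_,→)
state=p3 head=5 tape=a_b__[a]_   (p3,a)→(p3,_,→)
state=p3 head=6 tape=a_b___[_]
The non-blank tape span at halt is a_b.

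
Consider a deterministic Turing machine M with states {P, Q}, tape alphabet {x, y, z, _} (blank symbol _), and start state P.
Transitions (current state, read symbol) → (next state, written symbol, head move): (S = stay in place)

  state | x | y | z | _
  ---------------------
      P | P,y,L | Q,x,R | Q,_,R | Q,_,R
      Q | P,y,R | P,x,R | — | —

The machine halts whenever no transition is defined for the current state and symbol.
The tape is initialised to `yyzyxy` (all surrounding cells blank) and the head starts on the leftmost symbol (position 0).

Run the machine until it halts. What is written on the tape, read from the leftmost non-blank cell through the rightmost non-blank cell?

state=P head=0 tape=[y]yzyxy__   (P,y)→(Q,x,R)
state=Q head=1 tape=x[y]zyxy__   (Q,y)→(P,x,R)
state=P head=2 tape=xx[z]yxy__   (P,z)→(Q,_,R)
state=Q head=3 tape=xx_[y]xy__   (Q,y)→(P,x,R)
state=P head=4 tape=xx_x[x]y__   (P,x)→(P,y,L)
state=P head=3 tape=xx_[x]yy__   (P,x)→(P,y,L)
state=P head=2 tape=xx[_]yyy__   (P,_)→(Q,_,R)
state=Q head=3 tape=xx_[y]yy__   (Q,y)→(P,x,R)
state=P head=4 tape=xx_x[y]y__   (P,y)→(Q,x,R)
state=Q head=5 tape=xx_xx[y]__   (Q,y)→(P,x,R)
state=P head=6 tape=xx_xxx[_]_   (P,_)→(Q,_,R)
state=Q head=7 tape=xx_xxx_[_]
The non-blank tape span at halt is xx_xxx.

xx_xxx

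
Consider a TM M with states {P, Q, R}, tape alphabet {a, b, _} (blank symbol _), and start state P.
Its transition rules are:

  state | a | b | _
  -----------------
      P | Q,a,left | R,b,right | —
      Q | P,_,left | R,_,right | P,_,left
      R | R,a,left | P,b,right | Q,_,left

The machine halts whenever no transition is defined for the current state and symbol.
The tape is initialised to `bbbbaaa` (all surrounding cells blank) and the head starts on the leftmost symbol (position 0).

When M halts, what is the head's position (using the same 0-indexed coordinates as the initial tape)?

-1

P | _[b]bbbaaa   read b → write b, move right, go to R
R | _b[b]bbaaa   read b → write b, move right, go to P
P | _bb[b]baaa   read b → write b, move right, go to R
R | _bbb[b]aaa   read b → write b, move right, go to P
P | _bbbb[a]aa   read a → write a, move left, go to Q
Q | _bbb[b]aaa   read b → write _, move right, go to R
R | _bbb_[a]aa   read a → write a, move left, go to R
R | _bbb[_]aaa   read _ → write _, move left, go to Q
Q | _bb[b]_aaa   read b → write _, move right, go to R
R | _bb_[_]aaa   read _ → write _, move left, go to Q
Q | _bb[_]_aaa   read _ → write _, move left, go to P
P | _b[b]__aaa   read b → write b, move right, go to R
R | _bb[_]_aaa   read _ → write _, move left, go to Q
Q | _b[b]__aaa   read b → write _, move right, go to R
R | _b_[_]_aaa   read _ → write _, move left, go to Q
Q | _b[_]__aaa   read _ → write _, move left, go to P
P | _[b]___aaa   read b → write b, move right, go to R
R | _b[_]__aaa   read _ → write _, move left, go to Q
Q | _[b]___aaa   read b → write _, move right, go to R
R | __[_]__aaa   read _ → write _, move left, go to Q
Q | _[_]___aaa   read _ → write _, move left, go to P
P | [_]____aaa
At halt the head is at cell -1.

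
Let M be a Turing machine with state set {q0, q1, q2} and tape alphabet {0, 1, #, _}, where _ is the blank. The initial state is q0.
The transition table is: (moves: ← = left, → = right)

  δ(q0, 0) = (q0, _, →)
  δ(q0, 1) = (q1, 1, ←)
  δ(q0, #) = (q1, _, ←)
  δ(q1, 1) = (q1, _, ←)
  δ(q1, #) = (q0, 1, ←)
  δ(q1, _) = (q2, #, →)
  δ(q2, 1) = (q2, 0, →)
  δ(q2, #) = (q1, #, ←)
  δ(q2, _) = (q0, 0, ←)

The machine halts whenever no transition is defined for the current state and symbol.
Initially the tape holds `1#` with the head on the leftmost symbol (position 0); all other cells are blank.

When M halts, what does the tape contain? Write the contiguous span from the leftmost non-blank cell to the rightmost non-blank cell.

state=q0 head=0 tape=_[1]#   (q0,1)→(q1,1,←)
state=q1 head=-1 tape=[_]1#   (q1,_)→(q2,#,→)
state=q2 head=0 tape=#[1]#   (q2,1)→(q2,0,→)
state=q2 head=1 tape=#0[#]   (q2,#)→(q1,#,←)
state=q1 head=0 tape=#[0]#
The non-blank tape span at halt is #0#.

#0#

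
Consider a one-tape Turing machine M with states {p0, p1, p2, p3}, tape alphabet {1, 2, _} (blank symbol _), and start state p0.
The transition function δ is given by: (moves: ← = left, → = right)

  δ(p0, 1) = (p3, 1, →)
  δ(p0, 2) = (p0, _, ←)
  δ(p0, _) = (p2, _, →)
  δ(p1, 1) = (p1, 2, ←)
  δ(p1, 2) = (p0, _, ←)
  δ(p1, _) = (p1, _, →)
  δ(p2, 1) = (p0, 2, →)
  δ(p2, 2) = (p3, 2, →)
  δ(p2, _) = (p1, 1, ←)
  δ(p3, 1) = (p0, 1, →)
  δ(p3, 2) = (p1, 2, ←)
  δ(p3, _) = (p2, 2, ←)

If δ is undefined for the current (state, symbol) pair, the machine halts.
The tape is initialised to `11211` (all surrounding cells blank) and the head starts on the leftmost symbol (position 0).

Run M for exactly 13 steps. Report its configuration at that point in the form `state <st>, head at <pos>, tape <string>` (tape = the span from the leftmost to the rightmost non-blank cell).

state p0, head at -1, tape 11

state=p0 head=0 tape=_[1]1211   (p0,1)→(p3,1,→)
state=p3 head=1 tape=_1[1]211   (p3,1)→(p0,1,→)
state=p0 head=2 tape=_11[2]11   (p0,2)→(p0,_,←)
state=p0 head=1 tape=_1[1]_11   (p0,1)→(p3,1,→)
state=p3 head=2 tape=_11[_]11   (p3,_)→(p2,2,←)
state=p2 head=1 tape=_1[1]211   (p2,1)→(p0,2,→)
state=p0 head=2 tape=_12[2]11   (p0,2)→(p0,_,←)
state=p0 head=1 tape=_1[2]_11   (p0,2)→(p0,_,←)
state=p0 head=0 tape=_[1]__11   (p0,1)→(p3,1,→)
state=p3 head=1 tape=_1[_]_11   (p3,_)→(p2,2,←)
state=p2 head=0 tape=_[1]2_11   (p2,1)→(p0,2,→)
state=p0 head=1 tape=_2[2]_11   (p0,2)→(p0,_,←)
state=p0 head=0 tape=_[2]__11   (p0,2)→(p0,_,←)
state=p0 head=-1 tape=[_]___11
After 13 steps: state p0, head at -1, tape 11.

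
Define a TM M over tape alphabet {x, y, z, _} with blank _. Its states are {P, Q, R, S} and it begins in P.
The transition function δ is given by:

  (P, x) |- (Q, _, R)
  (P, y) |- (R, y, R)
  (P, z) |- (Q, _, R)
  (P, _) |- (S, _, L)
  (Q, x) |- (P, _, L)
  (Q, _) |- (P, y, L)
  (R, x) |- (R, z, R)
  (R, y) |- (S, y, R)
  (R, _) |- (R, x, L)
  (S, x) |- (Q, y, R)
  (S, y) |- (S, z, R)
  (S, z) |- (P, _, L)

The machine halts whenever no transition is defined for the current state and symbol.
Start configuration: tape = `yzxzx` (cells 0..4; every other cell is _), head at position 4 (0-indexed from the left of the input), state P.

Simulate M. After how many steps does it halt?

16

P | yzxz[x]_   read x → write _, move R, go to Q
Q | yzxz_[_]   read _ → write y, move L, go to P
P | yzxz[_]y   read _ → write _, move L, go to S
S | yzx[z]_y   read z → write _, move L, go to P
P | yz[x]__y   read x → write _, move R, go to Q
Q | yz_[_]_y   read _ → write y, move L, go to P
P | yz[_]y_y   read _ → write _, move L, go to S
S | y[z]_y_y   read z → write _, move L, go to P
P | [y]__y_y   read y → write y, move R, go to R
R | y[_]_y_y   read _ → write x, move L, go to R
R | [y]x_y_y   read y → write y, move R, go to S
S | y[x]_y_y   read x → write y, move R, go to Q
Q | yy[_]y_y   read _ → write y, move L, go to P
P | y[y]yy_y   read y → write y, move R, go to R
R | yy[y]y_y   read y → write y, move R, go to S
S | yyy[y]_y   read y → write z, move R, go to S
S | yyyz[_]y
M halts after 16 transitions.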